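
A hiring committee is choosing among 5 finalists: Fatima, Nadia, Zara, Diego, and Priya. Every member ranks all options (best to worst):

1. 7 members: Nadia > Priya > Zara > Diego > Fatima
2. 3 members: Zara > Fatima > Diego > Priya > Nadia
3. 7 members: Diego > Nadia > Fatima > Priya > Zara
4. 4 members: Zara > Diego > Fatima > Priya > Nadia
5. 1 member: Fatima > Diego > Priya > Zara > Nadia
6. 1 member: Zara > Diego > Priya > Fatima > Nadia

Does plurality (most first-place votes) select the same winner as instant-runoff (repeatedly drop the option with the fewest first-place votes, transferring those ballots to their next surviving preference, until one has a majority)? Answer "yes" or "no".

Plurality — first-place votes: Fatima 1, Nadia 7, Zara 8, Diego 7, Priya 0. Winner: Zara.
Instant-runoff — R1 Fatima 1, Nadia 7, Zara 8, Diego 7, Priya 0 (Priya out); R2 Fatima 1, Nadia 7, Zara 8, Diego 7 (Fatima out); R3 Nadia 7, Zara 8, Diego 8 (Nadia out); R4 Zara 15, Diego 8 (Zara winner). Winner: Zara.
The two methods agree.

yes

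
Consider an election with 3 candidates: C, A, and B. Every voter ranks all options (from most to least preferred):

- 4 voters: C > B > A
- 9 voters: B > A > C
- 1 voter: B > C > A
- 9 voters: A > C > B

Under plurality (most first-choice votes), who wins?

B

First-place votes: C 4, A 9, B 10.
B has the most first-place votes.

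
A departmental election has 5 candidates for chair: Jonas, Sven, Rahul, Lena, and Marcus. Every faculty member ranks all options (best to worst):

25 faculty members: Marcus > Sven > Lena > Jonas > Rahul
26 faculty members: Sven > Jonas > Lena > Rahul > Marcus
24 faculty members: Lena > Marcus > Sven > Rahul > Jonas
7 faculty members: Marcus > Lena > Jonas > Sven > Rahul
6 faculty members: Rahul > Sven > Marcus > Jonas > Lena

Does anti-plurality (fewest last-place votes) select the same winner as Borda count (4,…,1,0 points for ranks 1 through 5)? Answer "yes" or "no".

yes

Anti-plurality — last-place votes: Jonas 24, Sven 0, Rahul 32, Lena 6, Marcus 26. Winner: Sven.
Borda — scores: Jonas 123, Sven 252, Rahul 74, Lena 219, Marcus 212. Winner: Sven.
The two methods agree.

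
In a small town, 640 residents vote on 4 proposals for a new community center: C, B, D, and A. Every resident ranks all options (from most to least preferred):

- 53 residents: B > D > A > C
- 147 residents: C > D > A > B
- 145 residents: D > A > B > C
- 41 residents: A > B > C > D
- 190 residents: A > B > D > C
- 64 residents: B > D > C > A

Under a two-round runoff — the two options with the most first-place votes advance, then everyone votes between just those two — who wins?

Round 1 first-place votes: C 147, B 117, D 145, A 231.
A and C advance.
Runoff: A is preferred to C by 429 voters; C by 211.
A wins the runoff.

A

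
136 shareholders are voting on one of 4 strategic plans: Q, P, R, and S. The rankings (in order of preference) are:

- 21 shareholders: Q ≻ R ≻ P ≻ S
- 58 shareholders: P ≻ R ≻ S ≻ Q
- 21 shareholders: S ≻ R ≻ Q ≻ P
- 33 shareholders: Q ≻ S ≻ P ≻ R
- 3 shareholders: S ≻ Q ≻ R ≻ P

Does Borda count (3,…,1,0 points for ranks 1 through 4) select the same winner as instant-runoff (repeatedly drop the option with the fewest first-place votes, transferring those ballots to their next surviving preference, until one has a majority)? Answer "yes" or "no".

no

Borda — scores: Q 189, P 228, R 203, S 196. Winner: P.
Instant-runoff — R1 Q 54, P 58, R 0, S 24 (R out); R2 Q 54, P 58, S 24 (S out); R3 Q 78, P 58 (Q winner). Winner: Q.
The two methods disagree.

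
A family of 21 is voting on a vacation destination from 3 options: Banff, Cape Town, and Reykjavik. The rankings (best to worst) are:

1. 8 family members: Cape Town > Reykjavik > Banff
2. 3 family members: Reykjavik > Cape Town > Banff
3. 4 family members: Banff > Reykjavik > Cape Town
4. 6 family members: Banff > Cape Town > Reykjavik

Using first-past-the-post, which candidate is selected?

Banff

First-place votes: Banff 10, Cape Town 8, Reykjavik 3.
Banff has the most first-place votes.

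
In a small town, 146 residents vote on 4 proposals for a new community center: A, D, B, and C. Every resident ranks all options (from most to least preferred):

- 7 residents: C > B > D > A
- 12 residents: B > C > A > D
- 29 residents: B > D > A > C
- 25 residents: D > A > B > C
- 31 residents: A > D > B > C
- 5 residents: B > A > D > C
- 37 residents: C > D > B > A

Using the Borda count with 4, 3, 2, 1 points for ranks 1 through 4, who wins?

D

A: 7·1 + 12·2 + 29·2 + 25·3 + 31·4 + 5·3 + 37·1 = 340
D: 7·2 + 12·1 + 29·3 + 25·4 + 31·3 + 5·2 + 37·3 = 427
B: 7·3 + 12·4 + 29·4 + 25·2 + 31·2 + 5·4 + 37·2 = 391
C: 7·4 + 12·3 + 29·1 + 25·1 + 31·1 + 5·1 + 37·4 = 302
D has the highest Borda score (427).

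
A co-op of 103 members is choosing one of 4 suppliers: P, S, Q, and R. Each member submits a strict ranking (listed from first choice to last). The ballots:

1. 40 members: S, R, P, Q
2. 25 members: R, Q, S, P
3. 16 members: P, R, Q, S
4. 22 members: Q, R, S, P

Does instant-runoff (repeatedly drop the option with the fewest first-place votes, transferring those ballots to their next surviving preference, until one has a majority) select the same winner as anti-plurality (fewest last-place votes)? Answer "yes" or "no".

yes

Instant-runoff — R1 P 16, S 40, Q 22, R 25 (P out); R2 S 40, Q 22, R 41 (Q out); R3 S 40, R 63 (R winner). Winner: R.
Anti-plurality — last-place votes: P 47, S 16, Q 40, R 0. Winner: R.
The two methods agree.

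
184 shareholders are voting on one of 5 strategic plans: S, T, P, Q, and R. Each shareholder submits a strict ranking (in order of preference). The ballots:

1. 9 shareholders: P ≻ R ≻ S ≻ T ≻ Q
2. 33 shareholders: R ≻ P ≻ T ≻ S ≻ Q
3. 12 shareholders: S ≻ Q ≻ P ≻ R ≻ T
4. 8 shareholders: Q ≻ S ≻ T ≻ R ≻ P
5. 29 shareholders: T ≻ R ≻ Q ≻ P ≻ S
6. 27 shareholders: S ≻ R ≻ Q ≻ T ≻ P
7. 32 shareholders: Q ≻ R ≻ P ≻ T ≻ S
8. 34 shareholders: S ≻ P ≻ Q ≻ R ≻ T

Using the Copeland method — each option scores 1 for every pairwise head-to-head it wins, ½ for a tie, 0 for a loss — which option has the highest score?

R

S: beats Q; loses to T, P, and R → score 1.
T: beats S; loses to P, Q, and R → score 1.
P: beats S and T; loses to Q and R → score 2.
Q: beats T and P; loses to S and R → score 2.
R: beats S, T, P, and Q → score 4.
R has the best pairwise record.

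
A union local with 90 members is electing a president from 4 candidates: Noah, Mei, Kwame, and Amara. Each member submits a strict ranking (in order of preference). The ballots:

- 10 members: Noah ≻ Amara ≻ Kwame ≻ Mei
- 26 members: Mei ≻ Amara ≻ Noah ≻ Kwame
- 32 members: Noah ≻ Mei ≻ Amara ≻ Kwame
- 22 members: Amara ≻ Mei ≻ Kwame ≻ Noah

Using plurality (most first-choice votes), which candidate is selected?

First-place votes: Noah 42, Mei 26, Kwame 0, Amara 22.
Noah has the most first-place votes.

Noah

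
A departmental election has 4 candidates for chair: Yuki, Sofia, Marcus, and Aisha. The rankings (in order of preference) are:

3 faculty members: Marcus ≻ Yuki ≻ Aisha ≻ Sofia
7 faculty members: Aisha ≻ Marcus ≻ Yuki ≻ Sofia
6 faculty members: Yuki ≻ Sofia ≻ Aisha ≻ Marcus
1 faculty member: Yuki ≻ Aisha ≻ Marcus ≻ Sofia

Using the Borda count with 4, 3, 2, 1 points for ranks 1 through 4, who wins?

Yuki

Yuki: 3·3 + 7·2 + 6·4 + 1·4 = 51
Sofia: 3·1 + 7·1 + 6·3 + 1·1 = 29
Marcus: 3·4 + 7·3 + 6·1 + 1·2 = 41
Aisha: 3·2 + 7·4 + 6·2 + 1·3 = 49
Yuki has the highest Borda score (51).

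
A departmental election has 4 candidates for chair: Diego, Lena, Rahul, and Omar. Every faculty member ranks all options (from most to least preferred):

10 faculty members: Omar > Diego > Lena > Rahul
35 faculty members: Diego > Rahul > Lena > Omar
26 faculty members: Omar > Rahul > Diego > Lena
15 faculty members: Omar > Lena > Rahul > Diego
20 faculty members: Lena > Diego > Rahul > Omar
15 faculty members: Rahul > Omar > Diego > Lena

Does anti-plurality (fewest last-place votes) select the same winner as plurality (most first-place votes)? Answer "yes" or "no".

no

Anti-plurality — last-place votes: Diego 15, Lena 41, Rahul 10, Omar 55. Winner: Rahul.
Plurality — first-place votes: Diego 35, Lena 20, Rahul 15, Omar 51. Winner: Omar.
The two methods disagree.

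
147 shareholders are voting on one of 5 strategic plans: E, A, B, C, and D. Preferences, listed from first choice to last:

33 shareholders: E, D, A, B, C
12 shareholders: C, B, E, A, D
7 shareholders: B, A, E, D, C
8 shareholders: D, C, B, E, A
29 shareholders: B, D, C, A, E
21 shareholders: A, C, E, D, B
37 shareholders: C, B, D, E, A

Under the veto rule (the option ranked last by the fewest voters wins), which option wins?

D

Last-place votes: E 29, A 45, B 21, C 40, D 12.
D is ranked last by the fewest voters, so D wins.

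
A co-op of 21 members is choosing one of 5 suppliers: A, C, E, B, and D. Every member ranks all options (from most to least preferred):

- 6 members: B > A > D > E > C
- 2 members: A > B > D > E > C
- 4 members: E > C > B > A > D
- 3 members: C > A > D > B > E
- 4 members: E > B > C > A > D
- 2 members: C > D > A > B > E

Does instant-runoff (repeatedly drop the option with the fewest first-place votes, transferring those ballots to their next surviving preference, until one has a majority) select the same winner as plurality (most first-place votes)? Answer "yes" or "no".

no

Instant-runoff — R1 A 2, C 5, E 8, B 6, D 0 (D out); R2 A 2, C 5, E 8, B 6 (A out); R3 C 5, E 8, B 8 (C out); R4 E 8, B 13 (B winner). Winner: B.
Plurality — first-place votes: A 2, C 5, E 8, B 6, D 0. Winner: E.
The two methods disagree.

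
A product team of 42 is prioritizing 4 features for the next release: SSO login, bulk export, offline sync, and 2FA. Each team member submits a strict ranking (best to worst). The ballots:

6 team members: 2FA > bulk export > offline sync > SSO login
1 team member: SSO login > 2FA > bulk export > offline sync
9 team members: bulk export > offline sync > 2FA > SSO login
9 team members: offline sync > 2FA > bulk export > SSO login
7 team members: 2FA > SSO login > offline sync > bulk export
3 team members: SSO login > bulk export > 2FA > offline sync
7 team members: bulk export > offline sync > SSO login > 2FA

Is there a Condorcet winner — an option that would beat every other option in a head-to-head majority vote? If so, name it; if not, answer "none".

Checking pairwise contests:
bulk export beats SSO login 31–11.
2FA beats bulk export 23–19.
bulk export beats offline sync 26–16.
offline sync beats 2FA 25–17.
Every option loses at least one head-to-head, so there is no Condorcet winner.

none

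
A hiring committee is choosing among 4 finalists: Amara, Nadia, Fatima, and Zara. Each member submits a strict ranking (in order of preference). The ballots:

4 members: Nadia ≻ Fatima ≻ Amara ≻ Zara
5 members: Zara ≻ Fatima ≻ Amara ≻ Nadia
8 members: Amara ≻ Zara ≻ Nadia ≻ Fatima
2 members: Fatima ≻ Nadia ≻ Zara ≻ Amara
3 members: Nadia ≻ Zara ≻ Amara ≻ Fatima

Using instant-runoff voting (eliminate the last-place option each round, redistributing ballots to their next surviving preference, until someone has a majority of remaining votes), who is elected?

Round 1: Amara 8, Nadia 7, Fatima 2, Zara 5. Eliminate Fatima.
Round 2: Amara 8, Nadia 9, Zara 5. Eliminate Zara.
Round 3: Amara 13, Nadia 9. Amara has a majority.

Amara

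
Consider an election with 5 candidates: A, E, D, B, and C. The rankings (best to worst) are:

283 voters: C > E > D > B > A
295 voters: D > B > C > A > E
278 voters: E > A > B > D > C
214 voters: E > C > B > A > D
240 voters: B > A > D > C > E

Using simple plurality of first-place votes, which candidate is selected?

First-place votes: A 0, E 492, D 295, B 240, C 283.
E has the most first-place votes.

E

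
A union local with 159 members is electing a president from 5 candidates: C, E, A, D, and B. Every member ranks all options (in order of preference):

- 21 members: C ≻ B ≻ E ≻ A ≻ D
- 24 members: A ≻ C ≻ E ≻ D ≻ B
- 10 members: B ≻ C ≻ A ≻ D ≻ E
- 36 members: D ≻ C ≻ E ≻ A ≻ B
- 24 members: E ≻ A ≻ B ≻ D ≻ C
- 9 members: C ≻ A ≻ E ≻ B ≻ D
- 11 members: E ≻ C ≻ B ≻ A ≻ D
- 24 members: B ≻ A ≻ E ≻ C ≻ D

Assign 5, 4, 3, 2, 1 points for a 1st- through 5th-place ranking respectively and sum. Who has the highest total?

C: 21·5 + 24·4 + 10·4 + 36·4 + 24·1 + 9·5 + 11·4 + 24·2 = 546
E: 21·3 + 24·3 + 10·1 + 36·3 + 24·5 + 9·3 + 11·5 + 24·3 = 527
A: 21·2 + 24·5 + 10·3 + 36·2 + 24·4 + 9·4 + 11·2 + 24·4 = 514
D: 21·1 + 24·2 + 10·2 + 36·5 + 24·2 + 9·1 + 11·1 + 24·1 = 361
B: 21·4 + 24·1 + 10·5 + 36·1 + 24·3 + 9·2 + 11·3 + 24·5 = 437
C has the highest Borda score (546).

C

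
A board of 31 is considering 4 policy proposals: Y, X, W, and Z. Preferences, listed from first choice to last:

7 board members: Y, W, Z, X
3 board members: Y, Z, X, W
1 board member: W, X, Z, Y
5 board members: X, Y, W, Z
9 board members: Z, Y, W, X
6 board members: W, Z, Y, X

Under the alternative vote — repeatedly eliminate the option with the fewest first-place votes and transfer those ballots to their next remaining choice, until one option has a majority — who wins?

Z

Round 1: Y 10, X 5, W 7, Z 9. Eliminate X.
Round 2: Y 15, W 7, Z 9. Eliminate W.
Round 3: Y 15, Z 16. Z has a majority.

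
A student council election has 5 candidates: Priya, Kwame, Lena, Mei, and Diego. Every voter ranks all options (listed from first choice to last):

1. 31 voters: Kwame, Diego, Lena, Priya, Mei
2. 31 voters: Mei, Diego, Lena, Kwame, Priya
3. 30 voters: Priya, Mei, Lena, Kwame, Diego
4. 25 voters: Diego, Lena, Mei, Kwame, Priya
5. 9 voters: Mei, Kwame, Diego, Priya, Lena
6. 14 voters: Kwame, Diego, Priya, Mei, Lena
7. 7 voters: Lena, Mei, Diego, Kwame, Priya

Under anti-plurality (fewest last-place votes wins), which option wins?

Last-place votes: Priya 63, Kwame 0, Lena 23, Mei 31, Diego 30.
Kwame is ranked last by the fewest voters, so Kwame wins.

Kwame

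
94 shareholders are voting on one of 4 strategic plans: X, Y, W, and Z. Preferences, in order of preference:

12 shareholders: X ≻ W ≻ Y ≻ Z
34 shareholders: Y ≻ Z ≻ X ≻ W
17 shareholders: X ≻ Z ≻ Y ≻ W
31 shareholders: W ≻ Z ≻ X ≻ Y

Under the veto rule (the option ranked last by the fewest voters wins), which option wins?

X

Last-place votes: X 0, Y 31, W 51, Z 12.
X is ranked last by the fewest voters, so X wins.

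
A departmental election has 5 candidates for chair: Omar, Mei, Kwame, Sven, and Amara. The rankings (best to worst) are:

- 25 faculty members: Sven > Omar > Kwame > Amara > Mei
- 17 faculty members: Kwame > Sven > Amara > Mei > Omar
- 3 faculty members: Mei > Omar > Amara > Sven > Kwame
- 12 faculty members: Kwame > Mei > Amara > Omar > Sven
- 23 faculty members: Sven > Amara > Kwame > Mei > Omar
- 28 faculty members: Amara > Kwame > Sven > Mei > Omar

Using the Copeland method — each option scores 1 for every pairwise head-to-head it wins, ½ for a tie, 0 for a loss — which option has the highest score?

Omar: loses to Mei, Kwame, Sven, and Amara → score 0.
Mei: beats Omar; loses to Kwame, Sven, and Amara → score 1.
Kwame: beats Omar, Mei, and Sven; ties Amara → score 3.5.
Sven: beats Omar, Mei, and Amara; loses to Kwame → score 3.
Amara: beats Omar and Mei; ties Kwame; loses to Sven → score 2.5.
Kwame has the best pairwise record.

Kwame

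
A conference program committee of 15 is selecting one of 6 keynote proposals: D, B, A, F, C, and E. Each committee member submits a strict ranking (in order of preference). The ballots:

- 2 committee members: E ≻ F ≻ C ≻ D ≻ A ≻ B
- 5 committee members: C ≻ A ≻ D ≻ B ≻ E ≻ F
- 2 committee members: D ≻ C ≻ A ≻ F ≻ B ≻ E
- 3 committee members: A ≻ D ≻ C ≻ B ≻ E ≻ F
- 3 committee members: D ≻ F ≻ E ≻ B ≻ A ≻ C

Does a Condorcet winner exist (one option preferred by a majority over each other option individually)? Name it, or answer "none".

Checking pairwise contests:
A beats D 8–7.
D beats B 15–0.
C beats A 9–6.
D beats F 13–2.
D beats C 8–7.
D beats E 13–2.
Every option loses at least one head-to-head, so there is no Condorcet winner.

none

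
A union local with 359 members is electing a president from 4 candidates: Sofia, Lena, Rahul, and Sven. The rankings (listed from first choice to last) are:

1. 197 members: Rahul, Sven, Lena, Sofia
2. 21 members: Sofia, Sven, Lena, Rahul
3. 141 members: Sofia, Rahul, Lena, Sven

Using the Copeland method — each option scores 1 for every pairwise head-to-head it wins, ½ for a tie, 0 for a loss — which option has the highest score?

Sofia: loses to Lena, Rahul, and Sven → score 0.
Lena: beats Sofia; loses to Rahul and Sven → score 1.
Rahul: beats Sofia, Lena, and Sven → score 3.
Sven: beats Sofia and Lena; loses to Rahul → score 2.
Rahul has the best pairwise record.

Rahul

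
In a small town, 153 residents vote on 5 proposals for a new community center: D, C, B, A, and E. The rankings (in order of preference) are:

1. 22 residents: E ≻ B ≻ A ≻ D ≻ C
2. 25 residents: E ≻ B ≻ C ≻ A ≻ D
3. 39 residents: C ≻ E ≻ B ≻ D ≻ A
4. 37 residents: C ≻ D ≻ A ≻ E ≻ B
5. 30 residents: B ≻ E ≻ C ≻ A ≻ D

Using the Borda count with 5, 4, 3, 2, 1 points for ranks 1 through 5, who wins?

E

D: 22·2 + 25·1 + 39·2 + 37·4 + 30·1 = 325
C: 22·1 + 25·3 + 39·5 + 37·5 + 30·3 = 567
B: 22·4 + 25·4 + 39·3 + 37·1 + 30·5 = 492
A: 22·3 + 25·2 + 39·1 + 37·3 + 30·2 = 326
E: 22·5 + 25·5 + 39·4 + 37·2 + 30·4 = 585
E has the highest Borda score (585).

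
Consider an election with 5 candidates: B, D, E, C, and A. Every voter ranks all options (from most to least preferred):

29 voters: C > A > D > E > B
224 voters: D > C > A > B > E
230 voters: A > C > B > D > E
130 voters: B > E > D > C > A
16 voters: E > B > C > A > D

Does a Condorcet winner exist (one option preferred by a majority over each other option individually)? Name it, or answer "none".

Checking pairwise contests:
C beats B 483–146.
B beats D 376–253.
B beats E 584–45.
D beats C 354–275.
D beats A 354–275.
Every option loses at least one head-to-head, so there is no Condorcet winner.

none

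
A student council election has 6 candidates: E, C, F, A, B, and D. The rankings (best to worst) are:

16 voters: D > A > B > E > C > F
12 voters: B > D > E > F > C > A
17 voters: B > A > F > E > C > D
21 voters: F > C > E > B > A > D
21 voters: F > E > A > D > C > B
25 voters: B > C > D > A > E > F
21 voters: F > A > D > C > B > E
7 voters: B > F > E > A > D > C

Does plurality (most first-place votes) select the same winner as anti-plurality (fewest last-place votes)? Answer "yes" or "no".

no

Plurality — first-place votes: E 0, C 0, F 63, A 0, B 61, D 16. Winner: F.
Anti-plurality — last-place votes: E 21, C 7, F 41, A 12, B 21, D 38. Winner: C.
The two methods disagree.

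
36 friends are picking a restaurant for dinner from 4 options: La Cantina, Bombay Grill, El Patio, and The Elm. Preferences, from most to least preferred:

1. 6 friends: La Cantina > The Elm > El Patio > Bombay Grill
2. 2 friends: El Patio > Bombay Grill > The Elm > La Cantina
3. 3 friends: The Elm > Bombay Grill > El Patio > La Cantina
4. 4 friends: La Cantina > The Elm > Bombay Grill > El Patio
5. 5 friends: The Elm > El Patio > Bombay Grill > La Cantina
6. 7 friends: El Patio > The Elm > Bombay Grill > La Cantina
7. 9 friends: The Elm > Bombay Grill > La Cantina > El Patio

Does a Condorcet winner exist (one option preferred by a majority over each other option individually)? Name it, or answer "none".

The Elm vs La Cantina: 26–10 for The Elm.
The Elm vs Bombay Grill: 34–2 for The Elm.
The Elm vs El Patio: 27–9 for The Elm.
The Elm beats every other option head-to-head.

The Elm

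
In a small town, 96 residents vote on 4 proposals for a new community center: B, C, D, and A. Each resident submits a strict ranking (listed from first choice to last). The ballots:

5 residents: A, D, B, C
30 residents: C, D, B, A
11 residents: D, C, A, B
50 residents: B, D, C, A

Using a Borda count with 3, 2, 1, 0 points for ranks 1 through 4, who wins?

D

B: 5·1 + 30·1 + 11·0 + 50·3 = 185
C: 5·0 + 30·3 + 11·2 + 50·1 = 162
D: 5·2 + 30·2 + 11·3 + 50·2 = 203
A: 5·3 + 30·0 + 11·1 + 50·0 = 26
D has the highest Borda score (203).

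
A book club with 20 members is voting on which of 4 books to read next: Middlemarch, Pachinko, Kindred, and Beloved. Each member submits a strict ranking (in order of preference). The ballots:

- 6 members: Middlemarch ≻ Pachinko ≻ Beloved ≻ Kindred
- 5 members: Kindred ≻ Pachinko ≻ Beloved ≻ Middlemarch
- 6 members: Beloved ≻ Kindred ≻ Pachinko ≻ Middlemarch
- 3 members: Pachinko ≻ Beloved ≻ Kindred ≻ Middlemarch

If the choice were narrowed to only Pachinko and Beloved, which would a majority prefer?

Pachinko

Voters preferring Pachinko to Beloved: 14; preferring Beloved to Pachinko: 6.
Pachinko wins the head-to-head.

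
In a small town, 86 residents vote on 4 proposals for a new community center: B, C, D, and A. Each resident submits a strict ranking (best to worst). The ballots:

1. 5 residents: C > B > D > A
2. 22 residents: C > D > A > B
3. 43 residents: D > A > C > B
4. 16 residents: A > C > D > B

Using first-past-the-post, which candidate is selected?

First-place votes: B 0, C 27, D 43, A 16.
D has the most first-place votes.

D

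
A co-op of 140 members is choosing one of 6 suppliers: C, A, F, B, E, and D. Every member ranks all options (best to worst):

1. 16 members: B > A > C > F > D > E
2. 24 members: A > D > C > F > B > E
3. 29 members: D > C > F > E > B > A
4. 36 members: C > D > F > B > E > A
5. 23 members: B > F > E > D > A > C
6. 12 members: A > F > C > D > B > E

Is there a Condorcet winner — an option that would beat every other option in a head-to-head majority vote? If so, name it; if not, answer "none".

D vs C: 76–64 for D.
D vs A: 88–52 for D.
D vs F: 89–51 for D.
D vs B: 101–39 for D.
D vs E: 117–23 for D.
D beats every other option head-to-head.

D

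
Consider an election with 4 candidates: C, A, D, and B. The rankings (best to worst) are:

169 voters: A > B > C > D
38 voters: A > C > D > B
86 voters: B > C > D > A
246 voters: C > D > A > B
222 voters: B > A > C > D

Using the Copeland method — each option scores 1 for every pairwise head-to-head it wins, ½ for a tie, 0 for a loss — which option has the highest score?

A

C: beats D; loses to A and B → score 1.
A: beats C, D, and B → score 3.
D: loses to C, A, and B → score 0.
B: beats C and D; loses to A → score 2.
A has the best pairwise record.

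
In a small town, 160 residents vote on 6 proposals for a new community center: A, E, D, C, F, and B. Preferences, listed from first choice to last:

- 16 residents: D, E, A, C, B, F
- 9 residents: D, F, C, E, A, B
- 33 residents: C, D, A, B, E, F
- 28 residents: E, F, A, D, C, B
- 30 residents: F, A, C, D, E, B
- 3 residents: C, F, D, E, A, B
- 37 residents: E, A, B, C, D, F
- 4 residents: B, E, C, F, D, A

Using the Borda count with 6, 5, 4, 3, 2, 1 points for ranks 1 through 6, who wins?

A

A: 16·4 + 9·2 + 33·4 + 28·4 + 30·5 + 3·2 + 37·5 + 4·1 = 671
E: 16·5 + 9·3 + 33·2 + 28·6 + 30·2 + 3·3 + 37·6 + 4·5 = 652
D: 16·6 + 9·6 + 33·5 + 28·3 + 30·3 + 3·4 + 37·2 + 4·2 = 583
C: 16·3 + 9·4 + 33·6 + 28·2 + 30·4 + 3·6 + 37·3 + 4·4 = 603
F: 16·1 + 9·5 + 33·1 + 28·5 + 30·6 + 3·5 + 37·1 + 4·3 = 478
B: 16·2 + 9·1 + 33·3 + 28·1 + 30·1 + 3·1 + 37·4 + 4·6 = 373
A has the highest Borda score (671).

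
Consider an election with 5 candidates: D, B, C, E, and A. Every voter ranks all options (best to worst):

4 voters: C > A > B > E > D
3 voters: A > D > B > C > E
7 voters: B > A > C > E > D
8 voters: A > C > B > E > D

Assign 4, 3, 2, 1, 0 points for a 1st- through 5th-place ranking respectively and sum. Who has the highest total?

A

D: 4·0 + 3·3 + 7·0 + 8·0 = 9
B: 4·2 + 3·2 + 7·4 + 8·2 = 58
C: 4·4 + 3·1 + 7·2 + 8·3 = 57
E: 4·1 + 3·0 + 7·1 + 8·1 = 19
A: 4·3 + 3·4 + 7·3 + 8·4 = 77
A has the highest Borda score (77).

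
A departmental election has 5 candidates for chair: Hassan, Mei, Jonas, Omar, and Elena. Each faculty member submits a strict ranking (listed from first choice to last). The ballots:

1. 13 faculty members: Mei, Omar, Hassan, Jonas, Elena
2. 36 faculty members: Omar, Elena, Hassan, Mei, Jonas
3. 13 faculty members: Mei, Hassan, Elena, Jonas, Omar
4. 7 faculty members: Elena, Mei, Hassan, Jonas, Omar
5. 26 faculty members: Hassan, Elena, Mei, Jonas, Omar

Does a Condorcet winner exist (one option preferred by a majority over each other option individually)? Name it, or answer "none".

Checking pairwise contests:
Omar beats Hassan 49–46.
Hassan beats Mei 62–33.
Hassan beats Jonas 95–0.
Mei beats Omar 59–36.
Hassan beats Elena 52–43.
Every option loses at least one head-to-head, so there is no Condorcet winner.

none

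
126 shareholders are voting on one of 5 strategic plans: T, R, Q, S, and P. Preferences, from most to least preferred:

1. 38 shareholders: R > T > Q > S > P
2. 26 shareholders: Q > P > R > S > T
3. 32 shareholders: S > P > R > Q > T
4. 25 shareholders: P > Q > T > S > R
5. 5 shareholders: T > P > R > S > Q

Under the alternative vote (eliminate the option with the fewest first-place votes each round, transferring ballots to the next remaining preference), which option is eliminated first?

T

Round 1: T 5, R 38, Q 26, S 32, P 25. Eliminate T.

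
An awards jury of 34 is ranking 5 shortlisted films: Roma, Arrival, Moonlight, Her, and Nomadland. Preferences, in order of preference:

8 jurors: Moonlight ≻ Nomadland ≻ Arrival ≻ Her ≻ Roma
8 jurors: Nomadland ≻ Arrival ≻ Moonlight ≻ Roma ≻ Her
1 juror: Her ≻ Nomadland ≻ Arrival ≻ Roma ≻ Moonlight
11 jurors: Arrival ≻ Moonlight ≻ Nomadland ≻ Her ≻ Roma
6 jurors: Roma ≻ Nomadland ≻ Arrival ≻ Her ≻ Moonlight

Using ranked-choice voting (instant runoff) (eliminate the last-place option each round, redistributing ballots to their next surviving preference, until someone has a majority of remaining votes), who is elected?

Nomadland

Round 1: Roma 6, Arrival 11, Moonlight 8, Her 1, Nomadland 8. Eliminate Her.
Round 2: Roma 6, Arrival 11, Moonlight 8, Nomadland 9. Eliminate Roma.
Round 3: Arrival 11, Moonlight 8, Nomadland 15. Eliminate Moonlight.
Round 4: Arrival 11, Nomadland 23. Nomadland has a majority.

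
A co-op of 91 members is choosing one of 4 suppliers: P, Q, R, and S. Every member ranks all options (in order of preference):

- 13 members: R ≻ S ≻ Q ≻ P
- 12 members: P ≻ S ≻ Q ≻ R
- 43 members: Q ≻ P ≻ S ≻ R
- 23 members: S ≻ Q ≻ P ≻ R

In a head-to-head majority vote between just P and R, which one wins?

P

Voters preferring P to R: 78; preferring R to P: 13.
P wins the head-to-head.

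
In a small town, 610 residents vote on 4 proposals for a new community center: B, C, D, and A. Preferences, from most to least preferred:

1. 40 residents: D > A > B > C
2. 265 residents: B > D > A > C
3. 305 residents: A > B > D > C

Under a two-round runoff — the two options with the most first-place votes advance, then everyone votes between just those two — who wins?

Round 1 first-place votes: B 265, C 0, D 40, A 305.
A and B advance.
Runoff: A is preferred to B by 345 voters; B by 265.
A wins the runoff.

A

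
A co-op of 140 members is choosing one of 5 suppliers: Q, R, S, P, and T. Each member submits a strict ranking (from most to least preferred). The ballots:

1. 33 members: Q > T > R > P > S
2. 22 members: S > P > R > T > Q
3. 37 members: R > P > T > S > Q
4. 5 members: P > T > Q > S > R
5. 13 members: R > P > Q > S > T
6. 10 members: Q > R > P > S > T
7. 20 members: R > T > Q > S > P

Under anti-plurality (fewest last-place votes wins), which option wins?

R

Last-place votes: Q 59, R 5, S 33, P 20, T 23.
R is ranked last by the fewest voters, so R wins.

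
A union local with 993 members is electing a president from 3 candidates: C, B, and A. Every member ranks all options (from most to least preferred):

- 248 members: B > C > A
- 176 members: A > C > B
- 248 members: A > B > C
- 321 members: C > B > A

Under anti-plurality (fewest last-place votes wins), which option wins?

Last-place votes: C 248, B 176, A 569.
B is ranked last by the fewest voters, so B wins.

B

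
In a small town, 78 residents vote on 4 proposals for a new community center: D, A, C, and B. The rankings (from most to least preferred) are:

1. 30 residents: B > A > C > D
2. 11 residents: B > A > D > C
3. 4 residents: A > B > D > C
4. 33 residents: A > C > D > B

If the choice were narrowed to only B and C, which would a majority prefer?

B

Voters preferring B to C: 45; preferring C to B: 33.
B wins the head-to-head.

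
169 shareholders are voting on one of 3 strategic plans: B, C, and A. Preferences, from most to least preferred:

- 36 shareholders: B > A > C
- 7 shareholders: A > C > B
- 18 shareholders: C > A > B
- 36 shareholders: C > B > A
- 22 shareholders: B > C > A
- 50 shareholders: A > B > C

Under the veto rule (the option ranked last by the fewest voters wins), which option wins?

B

Last-place votes: B 25, C 86, A 58.
B is ranked last by the fewest voters, so B wins.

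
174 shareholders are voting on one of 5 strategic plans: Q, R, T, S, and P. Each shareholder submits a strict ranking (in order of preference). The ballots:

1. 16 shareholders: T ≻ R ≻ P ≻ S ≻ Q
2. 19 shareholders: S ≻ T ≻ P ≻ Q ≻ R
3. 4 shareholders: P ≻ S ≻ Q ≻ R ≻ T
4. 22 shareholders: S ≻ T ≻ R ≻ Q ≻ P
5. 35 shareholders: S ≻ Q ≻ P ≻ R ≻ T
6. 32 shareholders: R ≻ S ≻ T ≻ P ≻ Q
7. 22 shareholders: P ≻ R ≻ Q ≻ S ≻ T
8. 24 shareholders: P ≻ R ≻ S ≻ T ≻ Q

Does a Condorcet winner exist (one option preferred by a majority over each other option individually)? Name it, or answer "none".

none

Checking pairwise contests:
R beats Q 116–58.
P beats R 104–70.
R beats T 117–57.
R beats S 94–80.
T beats P 89–85.
Every option loses at least one head-to-head, so there is no Condorcet winner.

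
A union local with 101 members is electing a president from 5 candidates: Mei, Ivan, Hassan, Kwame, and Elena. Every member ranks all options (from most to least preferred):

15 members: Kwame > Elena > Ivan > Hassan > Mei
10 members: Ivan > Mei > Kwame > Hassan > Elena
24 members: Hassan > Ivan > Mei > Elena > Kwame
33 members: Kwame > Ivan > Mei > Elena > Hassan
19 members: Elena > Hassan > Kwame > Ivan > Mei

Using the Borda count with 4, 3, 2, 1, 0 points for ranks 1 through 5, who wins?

Ivan

Mei: 15·0 + 10·3 + 24·2 + 33·2 + 19·0 = 144
Ivan: 15·2 + 10·4 + 24·3 + 33·3 + 19·1 = 260
Hassan: 15·1 + 10·1 + 24·4 + 33·0 + 19·3 = 178
Kwame: 15·4 + 10·2 + 24·0 + 33·4 + 19·2 = 250
Elena: 15·3 + 10·0 + 24·1 + 33·1 + 19·4 = 178
Ivan has the highest Borda score (260).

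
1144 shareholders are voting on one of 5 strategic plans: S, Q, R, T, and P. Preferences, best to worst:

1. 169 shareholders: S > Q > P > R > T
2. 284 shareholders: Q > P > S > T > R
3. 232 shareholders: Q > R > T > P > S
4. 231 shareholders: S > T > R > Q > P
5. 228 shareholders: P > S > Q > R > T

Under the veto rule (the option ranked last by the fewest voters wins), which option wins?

Last-place votes: S 232, Q 0, R 284, T 397, P 231.
Q is ranked last by the fewest voters, so Q wins.

Q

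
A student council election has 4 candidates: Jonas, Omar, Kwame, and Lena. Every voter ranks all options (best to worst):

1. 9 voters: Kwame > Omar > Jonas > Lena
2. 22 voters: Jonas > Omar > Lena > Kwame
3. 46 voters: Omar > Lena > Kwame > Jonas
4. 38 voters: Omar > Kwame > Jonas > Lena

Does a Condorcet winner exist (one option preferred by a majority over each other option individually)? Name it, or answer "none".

Omar

Omar vs Jonas: 93–22 for Omar.
Omar vs Kwame: 106–9 for Omar.
Omar vs Lena: 115–0 for Omar.
Omar beats every other option head-to-head.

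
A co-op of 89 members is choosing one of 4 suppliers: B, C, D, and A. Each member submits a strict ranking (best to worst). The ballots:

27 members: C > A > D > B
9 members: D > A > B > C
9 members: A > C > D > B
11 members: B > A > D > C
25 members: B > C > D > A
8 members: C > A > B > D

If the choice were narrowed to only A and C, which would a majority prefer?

C

Voters preferring A to C: 29; preferring C to A: 60.
C wins the head-to-head.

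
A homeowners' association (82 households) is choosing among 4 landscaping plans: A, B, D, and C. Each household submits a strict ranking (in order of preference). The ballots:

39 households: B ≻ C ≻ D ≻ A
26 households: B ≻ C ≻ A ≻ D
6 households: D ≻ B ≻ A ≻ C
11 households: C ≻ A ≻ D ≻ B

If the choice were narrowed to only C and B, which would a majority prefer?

Voters preferring C to B: 11; preferring B to C: 71.
B wins the head-to-head.

B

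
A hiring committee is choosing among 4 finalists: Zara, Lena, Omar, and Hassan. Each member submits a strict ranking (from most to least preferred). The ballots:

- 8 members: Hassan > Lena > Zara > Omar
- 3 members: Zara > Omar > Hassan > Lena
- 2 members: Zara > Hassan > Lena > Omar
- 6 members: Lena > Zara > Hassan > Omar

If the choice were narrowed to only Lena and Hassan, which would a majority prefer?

Hassan

Voters preferring Lena to Hassan: 6; preferring Hassan to Lena: 13.
Hassan wins the head-to-head.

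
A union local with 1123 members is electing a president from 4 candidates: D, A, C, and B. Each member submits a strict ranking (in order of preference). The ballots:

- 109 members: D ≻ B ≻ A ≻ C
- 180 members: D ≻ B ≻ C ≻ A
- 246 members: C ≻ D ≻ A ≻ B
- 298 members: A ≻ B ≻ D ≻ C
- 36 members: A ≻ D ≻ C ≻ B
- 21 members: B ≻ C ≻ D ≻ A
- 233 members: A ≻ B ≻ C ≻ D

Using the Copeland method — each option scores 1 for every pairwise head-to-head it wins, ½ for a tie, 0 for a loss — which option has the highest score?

A

D: beats C and B; loses to A → score 2.
A: beats D, C, and B → score 3.
C: loses to D, A, and B → score 0.
B: beats C; loses to D and A → score 1.
A has the best pairwise record.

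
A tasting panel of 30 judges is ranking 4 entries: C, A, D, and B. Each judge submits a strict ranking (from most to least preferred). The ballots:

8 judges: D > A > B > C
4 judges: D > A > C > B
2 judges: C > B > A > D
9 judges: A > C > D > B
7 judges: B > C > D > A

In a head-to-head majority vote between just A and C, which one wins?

A

Voters preferring A to C: 21; preferring C to A: 9.
A wins the head-to-head.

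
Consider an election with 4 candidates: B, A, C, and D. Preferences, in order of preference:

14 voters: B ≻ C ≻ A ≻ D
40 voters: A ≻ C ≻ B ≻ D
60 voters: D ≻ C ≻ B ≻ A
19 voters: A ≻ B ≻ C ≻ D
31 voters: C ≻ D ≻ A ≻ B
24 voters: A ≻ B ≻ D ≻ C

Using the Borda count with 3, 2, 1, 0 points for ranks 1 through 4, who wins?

B: 14·3 + 40·1 + 60·1 + 19·2 + 31·0 + 24·2 = 228
A: 14·1 + 40·3 + 60·0 + 19·3 + 31·1 + 24·3 = 294
C: 14·2 + 40·2 + 60·2 + 19·1 + 31·3 + 24·0 = 340
D: 14·0 + 40·0 + 60·3 + 19·0 + 31·2 + 24·1 = 266
C has the highest Borda score (340).

C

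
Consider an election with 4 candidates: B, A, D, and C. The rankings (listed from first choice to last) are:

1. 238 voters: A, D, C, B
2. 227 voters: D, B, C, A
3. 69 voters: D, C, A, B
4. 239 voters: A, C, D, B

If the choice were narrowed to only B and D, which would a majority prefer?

Voters preferring B to D: 0; preferring D to B: 773.
D wins the head-to-head.

D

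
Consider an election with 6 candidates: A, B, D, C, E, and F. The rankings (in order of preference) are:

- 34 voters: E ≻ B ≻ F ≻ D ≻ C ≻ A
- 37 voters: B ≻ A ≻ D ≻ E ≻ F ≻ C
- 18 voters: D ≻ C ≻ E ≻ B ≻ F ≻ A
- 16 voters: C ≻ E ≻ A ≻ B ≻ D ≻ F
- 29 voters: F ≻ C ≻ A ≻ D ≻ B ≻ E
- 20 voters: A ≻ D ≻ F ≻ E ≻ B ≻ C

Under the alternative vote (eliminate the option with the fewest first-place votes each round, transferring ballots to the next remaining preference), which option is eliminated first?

C

Round 1: A 20, B 37, D 18, C 16, E 34, F 29. Eliminate C.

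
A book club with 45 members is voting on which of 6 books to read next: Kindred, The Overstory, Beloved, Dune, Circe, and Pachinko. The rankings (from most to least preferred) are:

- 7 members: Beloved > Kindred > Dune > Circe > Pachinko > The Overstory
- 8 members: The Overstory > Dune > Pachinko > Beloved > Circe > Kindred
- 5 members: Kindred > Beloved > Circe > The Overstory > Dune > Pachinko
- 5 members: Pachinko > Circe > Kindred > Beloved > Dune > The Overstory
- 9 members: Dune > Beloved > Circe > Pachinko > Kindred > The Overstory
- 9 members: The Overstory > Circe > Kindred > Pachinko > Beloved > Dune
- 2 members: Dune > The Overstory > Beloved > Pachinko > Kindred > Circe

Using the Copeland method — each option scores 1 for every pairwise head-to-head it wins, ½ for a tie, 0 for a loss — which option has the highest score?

Kindred: beats The Overstory and Dune; loses to Beloved, Circe, and Pachinko → score 2.
The Overstory: beats Pachinko; loses to Kindred, Beloved, Dune, and Circe → score 1.
Beloved: beats Kindred, The Overstory, Dune, Circe, and Pachinko → score 5.
Dune: beats The Overstory, Circe, and Pachinko; loses to Kindred and Beloved → score 3.
Circe: beats Kindred, The Overstory, and Pachinko; loses to Beloved and Dune → score 3.
Pachinko: beats Kindred; loses to The Overstory, Beloved, Dune, and Circe → score 1.
Beloved has the best pairwise record.

Beloved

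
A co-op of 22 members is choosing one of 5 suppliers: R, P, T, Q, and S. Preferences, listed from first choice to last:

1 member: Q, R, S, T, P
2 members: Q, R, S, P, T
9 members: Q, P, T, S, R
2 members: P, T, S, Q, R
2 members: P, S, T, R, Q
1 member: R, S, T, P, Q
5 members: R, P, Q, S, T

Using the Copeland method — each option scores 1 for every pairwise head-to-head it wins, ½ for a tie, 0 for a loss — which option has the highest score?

Q

R: loses to P, T, Q, and S → score 0.
P: beats R, T, and S; loses to Q → score 3.
T: beats R; ties S; loses to P and Q → score 1.5.
Q: beats R, P, T, and S → score 4.
S: beats R; ties T; loses to P and Q → score 1.5.
Q has the best pairwise record.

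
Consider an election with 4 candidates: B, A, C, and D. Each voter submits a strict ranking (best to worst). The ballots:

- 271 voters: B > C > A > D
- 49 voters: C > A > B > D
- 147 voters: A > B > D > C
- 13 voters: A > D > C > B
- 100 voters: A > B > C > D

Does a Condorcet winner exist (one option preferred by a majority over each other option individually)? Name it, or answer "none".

none

Checking pairwise contests:
A beats B 309–271.
C beats A 320–260.
B beats C 518–62.
B beats D 567–13.
Every option loses at least one head-to-head, so there is no Condorcet winner.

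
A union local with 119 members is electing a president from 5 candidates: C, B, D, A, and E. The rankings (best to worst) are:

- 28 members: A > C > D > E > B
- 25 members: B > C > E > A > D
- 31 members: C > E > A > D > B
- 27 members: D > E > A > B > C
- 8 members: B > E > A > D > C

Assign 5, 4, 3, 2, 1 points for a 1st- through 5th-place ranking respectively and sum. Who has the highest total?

C

C: 28·4 + 25·4 + 31·5 + 27·1 + 8·1 = 402
B: 28·1 + 25·5 + 31·1 + 27·2 + 8·5 = 278
D: 28·3 + 25·1 + 31·2 + 27·5 + 8·2 = 322
A: 28·5 + 25·2 + 31·3 + 27·3 + 8·3 = 388
E: 28·2 + 25·3 + 31·4 + 27·4 + 8·4 = 395
C has the highest Borda score (402).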